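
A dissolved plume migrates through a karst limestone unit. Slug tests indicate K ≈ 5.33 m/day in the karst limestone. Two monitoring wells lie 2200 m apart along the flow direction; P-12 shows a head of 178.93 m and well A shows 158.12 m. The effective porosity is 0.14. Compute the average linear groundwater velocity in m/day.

Hydraulic gradient i = (178.93 − 158.12) / 2200 = 20.81 / 2200 = 0.009459.
Darcy flux q = K · i = 5.330 × 0.009459 = 0.05042 m/day.
Seepage velocity v = q / n_e = 0.05042 / 0.14 = 0.3601 m/day.

0.360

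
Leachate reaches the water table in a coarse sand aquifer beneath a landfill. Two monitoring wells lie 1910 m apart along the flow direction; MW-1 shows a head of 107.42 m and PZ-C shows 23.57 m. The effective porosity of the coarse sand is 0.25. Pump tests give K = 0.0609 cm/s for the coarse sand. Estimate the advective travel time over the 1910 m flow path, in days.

Convert K: 0.0609 cm/s × 864 = 52.62 m/day.
Hydraulic gradient i = (107.42 − 23.57) / 1910 = 83.85 / 1910 = 0.04390.
Darcy flux q = K · i = 52.62 × 0.04390 = 2.310 m/day.
Seepage velocity v = q / n_e = 2.310 / 0.25 = 9.240 m/day.
Travel time t = L / v = 1910 / 9.240 = 206.7 days.

207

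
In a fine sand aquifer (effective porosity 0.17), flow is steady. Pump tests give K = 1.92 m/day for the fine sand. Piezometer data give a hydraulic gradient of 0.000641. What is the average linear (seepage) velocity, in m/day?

Hydraulic gradient i = 0.000641.
Darcy flux q = K · i = 1.920 × 0.0006410 = 0.001231 m/day.
Seepage velocity v = q / n_e = 0.001231 / 0.17 = 0.007240 m/day.

0.00724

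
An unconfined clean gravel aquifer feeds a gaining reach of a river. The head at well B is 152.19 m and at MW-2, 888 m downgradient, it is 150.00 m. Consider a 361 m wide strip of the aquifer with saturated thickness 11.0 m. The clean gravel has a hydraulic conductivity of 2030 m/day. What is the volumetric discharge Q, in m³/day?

Cross-sectional area A = 361 × 11.0 = 3971 m².
Hydraulic gradient i = (152.19 − 150.00) / 888 = 2.19 / 888 = 0.002466.
Darcy's law: Q = K · A · i = 2030 × 3971 × 0.002466 = 19880 m³/day.

19900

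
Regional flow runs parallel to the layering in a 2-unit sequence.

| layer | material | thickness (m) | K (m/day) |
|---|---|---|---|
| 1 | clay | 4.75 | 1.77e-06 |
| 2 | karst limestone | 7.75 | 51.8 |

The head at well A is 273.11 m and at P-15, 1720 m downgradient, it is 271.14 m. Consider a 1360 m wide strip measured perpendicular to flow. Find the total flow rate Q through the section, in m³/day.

Flow is parallel to layering, so each bed carries its own Darcy discharge and the transmissivities add.
Σ(K_i·b_i) = 1.77e-06×4.75 + 51.8×7.75 = 401.5 m²/day.
Hydraulic gradient i = (273.11 − 271.14) / 1720 = 1.97 / 1720 = 0.001145.
Q = Σ(K_i·b_i) · W · i = 401.5 × 1360 × 0.001145 = 625.3 m³/day.

625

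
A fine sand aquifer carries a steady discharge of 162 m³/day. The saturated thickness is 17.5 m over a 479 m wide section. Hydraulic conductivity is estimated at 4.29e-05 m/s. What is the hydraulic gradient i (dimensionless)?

Convert K: 4.29e-05 m/s × 86400 = 3.707 m/day.
Cross-sectional area A = 479 × 17.5 = 8382 m².
From Q = K·A·i, i = Q / (K·A) = 162 / (3.707 × 8382) = 0.005214.

0.00521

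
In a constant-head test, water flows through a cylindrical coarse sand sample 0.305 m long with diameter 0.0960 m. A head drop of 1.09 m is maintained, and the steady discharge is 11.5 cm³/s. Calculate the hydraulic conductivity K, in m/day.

Cross-sectional area A = π·(d/2)² = π × (0.0960/2)² = 0.007238 m².
Convert discharge: 11.5 cm³/s = 1.150e-05 m³/s.
Darcy's law rearranged: K = Q·L / (A·Δh) = 1.150e-05 × 0.305 / (0.007238 × 1.09) = 0.0004446 m/s = 38.41 m/day.

38.4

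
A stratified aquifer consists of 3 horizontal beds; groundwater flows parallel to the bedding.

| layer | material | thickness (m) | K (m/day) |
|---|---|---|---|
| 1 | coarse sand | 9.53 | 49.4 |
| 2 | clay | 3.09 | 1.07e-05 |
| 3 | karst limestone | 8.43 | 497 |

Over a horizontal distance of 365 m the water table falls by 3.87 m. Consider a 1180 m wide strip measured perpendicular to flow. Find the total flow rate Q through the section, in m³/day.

58300

Flow is parallel to layering, so each bed carries its own Darcy discharge and the transmissivities add.
Σ(K_i·b_i) = 49.4×9.53 + 1.07e-05×3.09 + 497×8.43 = 4660 m²/day.
Hydraulic gradient i = Δh / L = 3.87 / 365 = 0.01060.
Q = Σ(K_i·b_i) · W · i = 4660 × 1180 × 0.01060 = 58309 m³/day.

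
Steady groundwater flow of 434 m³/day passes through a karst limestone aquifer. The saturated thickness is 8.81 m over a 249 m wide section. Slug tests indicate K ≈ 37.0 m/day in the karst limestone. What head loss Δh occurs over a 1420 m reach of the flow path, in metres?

Cross-sectional area A = 249 × 8.81 = 2194 m².
From Q = K·A·i, i = Q / (K·A) = 434 / (37.00 × 2194) = 0.005347.
Head loss Δh = i · L = 0.005347 × 1420 = 7.593 m.

7.59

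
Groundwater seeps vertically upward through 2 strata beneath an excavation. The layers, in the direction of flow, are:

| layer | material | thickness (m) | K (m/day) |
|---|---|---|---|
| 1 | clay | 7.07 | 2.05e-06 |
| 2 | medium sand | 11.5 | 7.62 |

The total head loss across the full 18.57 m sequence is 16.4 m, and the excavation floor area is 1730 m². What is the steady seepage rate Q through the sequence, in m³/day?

Flow is perpendicular to layering, so the layers act in series and the equivalent K is the thickness-weighted harmonic mean.
Total thickness L = 7.07 + 11.5 = 18.57 m.
Σ(b_i/K_i) = 7.07/2.05e-06 + 11.5/7.62 = 3.449e+06 d.
K_eq = L / Σ(b_i/K_i) = 18.57 / 3.449e+06 = 5.385e-06 m/day.
Q = K_eq · A · (Δh/L) = 5.385e-06 × 1730 × (16.4/18.57) = 0.008227 m³/day.

0.00823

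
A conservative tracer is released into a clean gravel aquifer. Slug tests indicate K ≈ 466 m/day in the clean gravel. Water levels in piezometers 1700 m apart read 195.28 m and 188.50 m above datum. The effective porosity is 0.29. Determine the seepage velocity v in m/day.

Hydraulic gradient i = (195.28 − 188.50) / 1700 = 6.78 / 1700 = 0.003988.
Darcy flux q = K · i = 466.0 × 0.003988 = 1.859 m/day.
Seepage velocity v = q / n_e = 1.859 / 0.29 = 6.409 m/day.

6.41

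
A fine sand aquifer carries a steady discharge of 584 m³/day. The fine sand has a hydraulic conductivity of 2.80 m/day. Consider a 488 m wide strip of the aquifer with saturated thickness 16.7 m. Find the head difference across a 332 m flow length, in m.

Cross-sectional area A = 488 × 16.7 = 8150 m².
From Q = K·A·i, i = Q / (K·A) = 584 / (2.800 × 8150) = 0.02559.
Head loss Δh = i · L = 0.02559 × 332 = 8.497 m.

8.50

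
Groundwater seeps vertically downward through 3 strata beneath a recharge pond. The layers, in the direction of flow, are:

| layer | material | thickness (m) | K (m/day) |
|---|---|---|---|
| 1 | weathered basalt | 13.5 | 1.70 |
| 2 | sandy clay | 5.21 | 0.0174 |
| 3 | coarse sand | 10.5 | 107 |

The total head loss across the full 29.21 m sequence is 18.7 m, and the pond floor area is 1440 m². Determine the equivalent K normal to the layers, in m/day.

Flow is perpendicular to layering, so the layers act in series and the equivalent K is the thickness-weighted harmonic mean.
Total thickness L = 13.5 + 5.21 + 10.5 = 29.21 m.
Σ(b_i/K_i) = 13.5/1.70 + 5.21/0.0174 + 10.5/107 = 307.5 d.
K_eq = L / Σ(b_i/K_i) = 29.21 / 307.5 = 0.09500 m/day.

0.0950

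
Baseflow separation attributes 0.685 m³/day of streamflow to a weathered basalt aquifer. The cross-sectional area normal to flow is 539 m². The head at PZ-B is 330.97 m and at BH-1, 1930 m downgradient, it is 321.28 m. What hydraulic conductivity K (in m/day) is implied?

0.253

Hydraulic gradient i = (330.97 − 321.28) / 1930 = 9.69 / 1930 = 0.005021.
From Q = K·A·i, K = Q / (A·i) = 0.685 / (539.0 × 0.005021) = 0.2531 m/day.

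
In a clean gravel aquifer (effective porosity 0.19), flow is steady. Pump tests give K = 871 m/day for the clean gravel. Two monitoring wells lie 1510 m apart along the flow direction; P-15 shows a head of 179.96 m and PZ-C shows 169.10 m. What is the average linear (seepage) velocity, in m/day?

Hydraulic gradient i = (179.96 − 169.10) / 1510 = 10.86 / 1510 = 0.007192.
Darcy flux q = K · i = 871.0 × 0.007192 = 6.264 m/day.
Seepage velocity v = q / n_e = 6.264 / 0.19 = 32.97 m/day.

33.0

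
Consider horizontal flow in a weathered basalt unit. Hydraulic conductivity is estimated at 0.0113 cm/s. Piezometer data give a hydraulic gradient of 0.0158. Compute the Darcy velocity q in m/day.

Convert K: 0.0113 cm/s × 864 = 9.763 m/day.
Hydraulic gradient i = 0.0158.
Specific discharge q = K · i = 9.763 × 0.01580 = 0.1543 m/day.

0.154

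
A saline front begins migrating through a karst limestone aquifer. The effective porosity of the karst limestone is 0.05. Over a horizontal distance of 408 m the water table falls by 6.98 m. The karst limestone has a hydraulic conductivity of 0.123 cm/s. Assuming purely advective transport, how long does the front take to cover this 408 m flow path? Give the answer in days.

Convert K: 0.123 cm/s × 864 = 106.3 m/day.
Hydraulic gradient i = Δh / L = 6.98 / 408 = 0.01711.
Darcy flux q = K · i = 106.3 × 0.01711 = 1.818 m/day.
Seepage velocity v = q / n_e = 1.818 / 0.05 = 36.36 m/day.
Travel time t = L / v = 408 / 36.36 = 11.22 days.

11.2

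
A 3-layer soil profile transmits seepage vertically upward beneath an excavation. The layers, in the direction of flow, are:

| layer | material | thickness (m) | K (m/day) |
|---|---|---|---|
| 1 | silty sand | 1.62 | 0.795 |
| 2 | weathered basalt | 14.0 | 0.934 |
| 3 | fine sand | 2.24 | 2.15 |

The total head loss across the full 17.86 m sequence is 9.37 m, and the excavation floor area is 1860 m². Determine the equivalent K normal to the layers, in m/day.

Flow is perpendicular to layering, so the layers act in series and the equivalent K is the thickness-weighted harmonic mean.
Total thickness L = 1.62 + 14.0 + 2.24 = 17.86 m.
Σ(b_i/K_i) = 1.62/0.795 + 14.0/0.934 + 2.24/2.15 = 18.07 d.
K_eq = L / Σ(b_i/K_i) = 17.86 / 18.07 = 0.9884 m/day.

0.988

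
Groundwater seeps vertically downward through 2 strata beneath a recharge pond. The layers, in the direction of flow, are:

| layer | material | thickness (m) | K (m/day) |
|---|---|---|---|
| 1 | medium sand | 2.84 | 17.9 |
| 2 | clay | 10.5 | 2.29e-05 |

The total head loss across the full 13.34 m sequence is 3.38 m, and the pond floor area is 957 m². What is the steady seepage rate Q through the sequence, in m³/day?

Flow is perpendicular to layering, so the layers act in series and the equivalent K is the thickness-weighted harmonic mean.
Total thickness L = 2.84 + 10.5 = 13.34 m.
Σ(b_i/K_i) = 2.84/17.9 + 10.5/2.29e-05 = 4.585e+05 d.
K_eq = L / Σ(b_i/K_i) = 13.34 / 4.585e+05 = 2.909e-05 m/day.
Q = K_eq · A · (Δh/L) = 2.909e-05 × 957 × (3.38/13.34) = 0.007055 m³/day.

0.00705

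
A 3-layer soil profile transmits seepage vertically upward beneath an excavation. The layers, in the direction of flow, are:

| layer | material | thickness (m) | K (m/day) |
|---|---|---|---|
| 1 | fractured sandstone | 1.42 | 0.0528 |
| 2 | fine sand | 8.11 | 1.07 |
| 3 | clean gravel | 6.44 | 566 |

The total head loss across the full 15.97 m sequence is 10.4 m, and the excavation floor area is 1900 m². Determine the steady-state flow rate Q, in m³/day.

Flow is perpendicular to layering, so the layers act in series and the equivalent K is the thickness-weighted harmonic mean.
Total thickness L = 1.42 + 8.11 + 6.44 = 15.97 m.
Σ(b_i/K_i) = 1.42/0.0528 + 8.11/1.07 + 6.44/566 = 34.48 d.
K_eq = L / Σ(b_i/K_i) = 15.97 / 34.48 = 0.4631 m/day.
Q = K_eq · A · (Δh/L) = 0.4631 × 1900 × (10.4/15.97) = 573.0 m³/day.

573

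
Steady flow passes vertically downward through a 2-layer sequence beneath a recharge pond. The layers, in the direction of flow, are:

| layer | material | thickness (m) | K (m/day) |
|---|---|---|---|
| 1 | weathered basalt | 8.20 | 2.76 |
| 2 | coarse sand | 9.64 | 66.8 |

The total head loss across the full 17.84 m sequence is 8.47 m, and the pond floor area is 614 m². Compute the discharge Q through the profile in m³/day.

Flow is perpendicular to layering, so the layers act in series and the equivalent K is the thickness-weighted harmonic mean.
Total thickness L = 8.20 + 9.64 = 17.84 m.
Σ(b_i/K_i) = 8.20/2.76 + 9.64/66.8 = 3.115 d.
K_eq = L / Σ(b_i/K_i) = 17.84 / 3.115 = 5.727 m/day.
Q = K_eq · A · (Δh/L) = 5.727 × 614 × (8.47/17.84) = 1669 m³/day.

1670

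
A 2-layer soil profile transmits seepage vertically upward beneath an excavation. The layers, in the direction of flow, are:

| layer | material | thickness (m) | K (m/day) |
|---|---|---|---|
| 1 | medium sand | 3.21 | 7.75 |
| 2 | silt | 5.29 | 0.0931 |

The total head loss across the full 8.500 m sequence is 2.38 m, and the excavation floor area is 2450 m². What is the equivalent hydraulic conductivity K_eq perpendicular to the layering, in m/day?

Flow is perpendicular to layering, so the layers act in series and the equivalent K is the thickness-weighted harmonic mean.
Total thickness L = 3.21 + 5.29 = 8.500 m.
Σ(b_i/K_i) = 3.21/7.75 + 5.29/0.0931 = 57.23 d.
K_eq = L / Σ(b_i/K_i) = 8.500 / 57.23 = 0.1485 m/day.

0.149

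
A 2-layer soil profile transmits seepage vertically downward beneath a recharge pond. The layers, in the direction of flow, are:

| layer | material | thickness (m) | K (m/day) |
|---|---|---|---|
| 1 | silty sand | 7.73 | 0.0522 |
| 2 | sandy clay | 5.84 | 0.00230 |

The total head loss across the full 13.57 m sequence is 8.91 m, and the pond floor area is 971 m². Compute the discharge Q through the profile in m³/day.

3.22

Flow is perpendicular to layering, so the layers act in series and the equivalent K is the thickness-weighted harmonic mean.
Total thickness L = 7.73 + 5.84 = 13.57 m.
Σ(b_i/K_i) = 7.73/0.0522 + 5.84/0.00230 = 2687 d.
K_eq = L / Σ(b_i/K_i) = 13.57 / 2687 = 0.005050 m/day.
Q = K_eq · A · (Δh/L) = 0.005050 × 971 × (8.91/13.57) = 3.220 m³/day.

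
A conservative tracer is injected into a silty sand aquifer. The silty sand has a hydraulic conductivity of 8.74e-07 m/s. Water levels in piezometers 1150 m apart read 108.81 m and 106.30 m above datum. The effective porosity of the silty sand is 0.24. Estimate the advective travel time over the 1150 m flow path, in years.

4580

Convert K: 8.74e-07 m/s × 86400 = 0.07551 m/day.
Hydraulic gradient i = (108.81 − 106.30) / 1150 = 2.51 / 1150 = 0.002183.
Darcy flux q = K · i = 0.07551 × 0.002183 = 0.0001648 m/day.
Seepage velocity v = q / n_e = 0.0001648 / 0.24 = 0.0006867 m/day.
Travel time t = L / v = 1150 / 0.0006867 = 1.675e+06 days = 4585 years.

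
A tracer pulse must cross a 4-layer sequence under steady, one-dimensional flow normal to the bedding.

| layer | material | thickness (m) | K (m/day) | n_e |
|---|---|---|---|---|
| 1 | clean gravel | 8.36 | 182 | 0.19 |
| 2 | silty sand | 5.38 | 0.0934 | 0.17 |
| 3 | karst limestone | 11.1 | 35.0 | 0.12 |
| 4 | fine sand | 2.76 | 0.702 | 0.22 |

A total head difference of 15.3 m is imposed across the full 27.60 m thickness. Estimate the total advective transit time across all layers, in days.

18.0

With flow normal to the layers, continuity requires the same specific discharge q through every layer.
Σ(b_i/K_i) = 8.36/182 + 5.38/0.0934 + 11.1/35.0 + 2.76/0.702 = 61.90 d.
q = Δh / Σ(b_i/K_i) = 15.3 / 61.90 = 0.2472 m/day.
In each layer the seepage velocity is v_i = q/n_i, so the layer transit time is t_i = b_i·n_i / q:
  layer 1 (clean gravel): t_1 = 8.36 × 0.19 / 0.2472 = 6.426 d
  layer 2 (silty sand): t_2 = 5.38 × 0.17 / 0.2472 = 3.700 d
  layer 3 (karst limestone): t_3 = 11.1 × 0.12 / 0.2472 = 5.389 d
  layer 4 (fine sand): t_4 = 2.76 × 0.22 / 0.2472 = 2.456 d
Total t = Σ t_i = 17.97 days.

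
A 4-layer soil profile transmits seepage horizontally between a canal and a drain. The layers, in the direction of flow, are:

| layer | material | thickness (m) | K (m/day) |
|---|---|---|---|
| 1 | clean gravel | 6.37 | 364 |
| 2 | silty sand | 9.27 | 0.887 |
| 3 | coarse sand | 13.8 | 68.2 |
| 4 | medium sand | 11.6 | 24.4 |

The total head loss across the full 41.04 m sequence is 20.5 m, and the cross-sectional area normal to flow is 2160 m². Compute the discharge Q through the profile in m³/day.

3970

Flow is perpendicular to layering, so the layers act in series and the equivalent K is the thickness-weighted harmonic mean.
Total thickness L = 6.37 + 9.27 + 13.8 + 11.6 = 41.04 m.
Σ(b_i/K_i) = 6.37/364 + 9.27/0.887 + 13.8/68.2 + 11.6/24.4 = 11.15 d.
K_eq = L / Σ(b_i/K_i) = 41.04 / 11.15 = 3.682 m/day.
Q = K_eq · A · (Δh/L) = 3.682 × 2160 × (20.5/41.04) = 3973 m³/day.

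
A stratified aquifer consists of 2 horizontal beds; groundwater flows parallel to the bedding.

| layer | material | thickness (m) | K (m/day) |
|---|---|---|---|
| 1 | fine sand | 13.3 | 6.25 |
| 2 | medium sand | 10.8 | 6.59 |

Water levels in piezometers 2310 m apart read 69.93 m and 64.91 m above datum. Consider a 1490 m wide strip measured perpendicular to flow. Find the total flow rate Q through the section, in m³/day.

Flow is parallel to layering, so each bed carries its own Darcy discharge and the transmissivities add.
Σ(K_i·b_i) = 6.25×13.3 + 6.59×10.8 = 154.3 m²/day.
Hydraulic gradient i = (69.93 − 64.91) / 2310 = 5.02 / 2310 = 0.002173.
Q = Σ(K_i·b_i) · W · i = 154.3 × 1490 × 0.002173 = 499.6 m³/day.

500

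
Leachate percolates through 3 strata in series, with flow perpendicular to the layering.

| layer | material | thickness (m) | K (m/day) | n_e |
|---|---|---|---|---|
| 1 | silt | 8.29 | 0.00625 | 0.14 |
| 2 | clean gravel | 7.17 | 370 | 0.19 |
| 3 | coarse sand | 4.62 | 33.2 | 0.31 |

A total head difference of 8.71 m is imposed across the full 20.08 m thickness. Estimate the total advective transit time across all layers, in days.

602

With flow normal to the layers, continuity requires the same specific discharge q through every layer.
Σ(b_i/K_i) = 8.29/0.00625 + 7.17/370 + 4.62/33.2 = 1327 d.
q = Δh / Σ(b_i/K_i) = 8.71 / 1327 = 0.006566 m/day.
In each layer the seepage velocity is v_i = q/n_i, so the layer transit time is t_i = b_i·n_i / q:
  layer 1 (silt): t_1 = 8.29 × 0.14 / 0.006566 = 176.8 d
  layer 2 (clean gravel): t_2 = 7.17 × 0.19 / 0.006566 = 207.5 d
  layer 3 (coarse sand): t_3 = 4.62 × 0.31 / 0.006566 = 218.1 d
Total t = Σ t_i = 602.4 days.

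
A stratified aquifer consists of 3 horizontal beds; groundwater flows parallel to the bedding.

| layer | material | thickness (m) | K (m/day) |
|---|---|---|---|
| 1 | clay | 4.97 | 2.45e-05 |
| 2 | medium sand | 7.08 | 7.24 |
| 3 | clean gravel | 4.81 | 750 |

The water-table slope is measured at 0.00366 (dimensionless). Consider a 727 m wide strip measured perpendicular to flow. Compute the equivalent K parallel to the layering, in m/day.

217

Flow is parallel to layering, so each bed carries its own Darcy discharge and the transmissivities add.
Σ(K_i·b_i) = 2.45e-05×4.97 + 7.24×7.08 + 750×4.81 = 3659 m²/day.
Total thickness b = 16.86 m, so K_eq = Σ(K_i·b_i)/b = 217.0 m/day.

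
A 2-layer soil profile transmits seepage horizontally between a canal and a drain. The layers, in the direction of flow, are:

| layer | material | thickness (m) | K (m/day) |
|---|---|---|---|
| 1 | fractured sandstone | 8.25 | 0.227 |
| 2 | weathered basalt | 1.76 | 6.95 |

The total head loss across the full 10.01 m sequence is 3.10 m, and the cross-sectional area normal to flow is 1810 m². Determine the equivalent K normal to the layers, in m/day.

0.274

Flow is perpendicular to layering, so the layers act in series and the equivalent K is the thickness-weighted harmonic mean.
Total thickness L = 8.25 + 1.76 = 10.01 m.
Σ(b_i/K_i) = 8.25/0.227 + 1.76/6.95 = 36.60 d.
K_eq = L / Σ(b_i/K_i) = 10.01 / 36.60 = 0.2735 m/day.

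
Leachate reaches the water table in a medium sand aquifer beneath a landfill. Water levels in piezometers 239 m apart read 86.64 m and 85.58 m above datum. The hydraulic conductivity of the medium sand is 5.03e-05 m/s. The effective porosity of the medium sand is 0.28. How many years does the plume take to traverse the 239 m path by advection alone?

Convert K: 5.03e-05 m/s × 86400 = 4.346 m/day.
Hydraulic gradient i = (86.64 − 85.58) / 239 = 1.06 / 239 = 0.004435.
Darcy flux q = K · i = 4.346 × 0.004435 = 0.01927 m/day.
Seepage velocity v = q / n_e = 0.01927 / 0.28 = 0.06884 m/day.
Travel time t = L / v = 239 / 0.06884 = 3472 days = 9.506 years.

9.51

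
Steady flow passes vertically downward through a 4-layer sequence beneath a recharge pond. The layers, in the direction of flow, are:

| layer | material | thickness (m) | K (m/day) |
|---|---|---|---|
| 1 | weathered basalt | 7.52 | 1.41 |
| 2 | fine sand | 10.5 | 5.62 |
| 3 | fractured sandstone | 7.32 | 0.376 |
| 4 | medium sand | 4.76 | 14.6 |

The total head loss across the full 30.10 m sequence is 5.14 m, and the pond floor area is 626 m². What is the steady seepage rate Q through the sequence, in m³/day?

119

Flow is perpendicular to layering, so the layers act in series and the equivalent K is the thickness-weighted harmonic mean.
Total thickness L = 7.52 + 10.5 + 7.32 + 4.76 = 30.10 m.
Σ(b_i/K_i) = 7.52/1.41 + 10.5/5.62 + 7.32/0.376 + 4.76/14.6 = 27.00 d.
K_eq = L / Σ(b_i/K_i) = 30.10 / 27.00 = 1.115 m/day.
Q = K_eq · A · (Δh/L) = 1.115 × 626 × (5.14/30.10) = 119.2 m³/day.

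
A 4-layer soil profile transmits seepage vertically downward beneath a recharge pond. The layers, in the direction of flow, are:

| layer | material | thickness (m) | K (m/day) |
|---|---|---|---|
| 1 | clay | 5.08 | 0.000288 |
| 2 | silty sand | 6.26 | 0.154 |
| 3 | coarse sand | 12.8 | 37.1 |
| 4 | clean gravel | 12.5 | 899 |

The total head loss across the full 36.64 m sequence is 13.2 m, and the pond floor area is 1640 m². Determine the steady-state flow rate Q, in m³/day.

1.22

Flow is perpendicular to layering, so the layers act in series and the equivalent K is the thickness-weighted harmonic mean.
Total thickness L = 5.08 + 6.26 + 12.8 + 12.5 = 36.64 m.
Σ(b_i/K_i) = 5.08/0.000288 + 6.26/0.154 + 12.8/37.1 + 12.5/899 = 17680 d.
K_eq = L / Σ(b_i/K_i) = 36.64 / 17680 = 0.002072 m/day.
Q = K_eq · A · (Δh/L) = 0.002072 × 1640 × (13.2/36.64) = 1.224 m³/day.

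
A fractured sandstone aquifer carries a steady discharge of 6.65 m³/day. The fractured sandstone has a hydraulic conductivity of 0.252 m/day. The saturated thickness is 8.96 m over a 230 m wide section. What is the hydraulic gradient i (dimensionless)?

0.0128

Cross-sectional area A = 230 × 8.96 = 2061 m².
From Q = K·A·i, i = Q / (K·A) = 6.65 / (0.2520 × 2061) = 0.01281.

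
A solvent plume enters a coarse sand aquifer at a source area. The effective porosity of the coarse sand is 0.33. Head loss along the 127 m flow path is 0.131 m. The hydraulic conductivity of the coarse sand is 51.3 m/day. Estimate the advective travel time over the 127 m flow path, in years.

Hydraulic gradient i = Δh / L = 0.131 / 127 = 0.001031.
Darcy flux q = K · i = 51.30 × 0.001031 = 0.05292 m/day.
Seepage velocity v = q / n_e = 0.05292 / 0.33 = 0.1604 m/day.
Travel time t = L / v = 127 / 0.1604 = 792.0 days = 2.168 years.

2.17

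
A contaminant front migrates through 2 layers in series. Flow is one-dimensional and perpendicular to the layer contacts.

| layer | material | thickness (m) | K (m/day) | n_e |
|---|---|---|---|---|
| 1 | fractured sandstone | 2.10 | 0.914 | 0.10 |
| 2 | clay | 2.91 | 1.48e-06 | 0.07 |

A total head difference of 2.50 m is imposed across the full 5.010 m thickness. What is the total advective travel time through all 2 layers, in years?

With flow normal to the layers, continuity requires the same specific discharge q through every layer.
Σ(b_i/K_i) = 2.10/0.914 + 2.91/1.48e-06 = 1.966e+06 d.
q = Δh / Σ(b_i/K_i) = 2.50 / 1.966e+06 = 1.271e-06 m/day.
In each layer the seepage velocity is v_i = q/n_i, so the layer transit time is t_i = b_i·n_i / q:
  layer 1 (fractured sandstone): t_1 = 2.10 × 0.10 / 1.271e-06 = 1.652e+05 d
  layer 2 (clay): t_2 = 2.91 × 0.07 / 1.271e-06 = 1.602e+05 d
Total t = Σ t_i = 3.254e+05 days = 890.8 years.

891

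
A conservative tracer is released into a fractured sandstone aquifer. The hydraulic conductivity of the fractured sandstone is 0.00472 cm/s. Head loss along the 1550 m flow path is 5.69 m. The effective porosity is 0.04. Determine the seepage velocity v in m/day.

Convert K: 0.00472 cm/s × 864 = 4.078 m/day.
Hydraulic gradient i = Δh / L = 5.69 / 1550 = 0.003671.
Darcy flux q = K · i = 4.078 × 0.003671 = 0.01497 m/day.
Seepage velocity v = q / n_e = 0.01497 / 0.04 = 0.3743 m/day.

0.374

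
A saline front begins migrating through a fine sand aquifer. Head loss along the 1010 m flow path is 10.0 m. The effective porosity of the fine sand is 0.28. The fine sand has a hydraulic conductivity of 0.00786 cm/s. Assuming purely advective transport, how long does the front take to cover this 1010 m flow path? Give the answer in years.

11.5

Convert K: 0.00786 cm/s × 864 = 6.791 m/day.
Hydraulic gradient i = Δh / L = 10.0 / 1010 = 0.009901.
Darcy flux q = K · i = 6.791 × 0.009901 = 0.06724 m/day.
Seepage velocity v = q / n_e = 0.06724 / 0.28 = 0.2401 m/day.
Travel time t = L / v = 1010 / 0.2401 = 4206 days = 11.52 years.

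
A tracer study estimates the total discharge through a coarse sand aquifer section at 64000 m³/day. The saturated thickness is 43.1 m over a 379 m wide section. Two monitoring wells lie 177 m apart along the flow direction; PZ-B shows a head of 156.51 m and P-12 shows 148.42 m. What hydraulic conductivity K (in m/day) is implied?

85.7

Cross-sectional area A = 379 × 43.1 = 16335 m².
Hydraulic gradient i = (156.51 − 148.42) / 177 = 8.09 / 177 = 0.04571.
From Q = K·A·i, K = Q / (A·i) = 64000 / (16335 × 0.04571) = 85.72 m/day.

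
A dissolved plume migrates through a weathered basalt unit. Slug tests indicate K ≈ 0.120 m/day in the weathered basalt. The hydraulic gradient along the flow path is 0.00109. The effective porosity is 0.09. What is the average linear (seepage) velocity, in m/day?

Hydraulic gradient i = 0.00109.
Darcy flux q = K · i = 0.1200 × 0.001090 = 0.0001308 m/day.
Seepage velocity v = q / n_e = 0.0001308 / 0.09 = 0.001453 m/day.

0.00145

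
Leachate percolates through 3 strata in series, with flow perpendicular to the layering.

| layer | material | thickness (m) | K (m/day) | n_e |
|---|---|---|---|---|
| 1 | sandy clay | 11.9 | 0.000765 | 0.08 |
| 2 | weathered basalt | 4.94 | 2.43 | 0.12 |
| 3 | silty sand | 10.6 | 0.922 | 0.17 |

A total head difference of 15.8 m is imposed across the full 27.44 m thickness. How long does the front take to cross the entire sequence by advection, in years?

With flow normal to the layers, continuity requires the same specific discharge q through every layer.
Σ(b_i/K_i) = 11.9/0.000765 + 4.94/2.43 + 10.6/0.922 = 15569 d.
q = Δh / Σ(b_i/K_i) = 15.8 / 15569 = 0.001015 m/day.
In each layer the seepage velocity is v_i = q/n_i, so the layer transit time is t_i = b_i·n_i / q:
  layer 1 (sandy clay): t_1 = 11.9 × 0.08 / 0.001015 = 938.1 d
  layer 2 (weathered basalt): t_2 = 4.94 × 0.12 / 0.001015 = 584.1 d
  layer 3 (silty sand): t_3 = 10.6 × 0.17 / 0.001015 = 1776 d
Total t = Σ t_i = 3298 days = 9.029 years.

9.03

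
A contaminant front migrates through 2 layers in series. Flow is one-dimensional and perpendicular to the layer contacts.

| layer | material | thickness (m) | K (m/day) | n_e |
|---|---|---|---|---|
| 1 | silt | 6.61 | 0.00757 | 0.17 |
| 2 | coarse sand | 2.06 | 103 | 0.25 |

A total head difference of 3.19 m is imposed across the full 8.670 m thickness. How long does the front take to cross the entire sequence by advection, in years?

With flow normal to the layers, continuity requires the same specific discharge q through every layer.
Σ(b_i/K_i) = 6.61/0.00757 + 2.06/103 = 873.2 d.
q = Δh / Σ(b_i/K_i) = 3.19 / 873.2 = 0.003653 m/day.
In each layer the seepage velocity is v_i = q/n_i, so the layer transit time is t_i = b_i·n_i / q:
  layer 1 (silt): t_1 = 6.61 × 0.17 / 0.003653 = 307.6 d
  layer 2 (coarse sand): t_2 = 2.06 × 0.25 / 0.003653 = 141.0 d
Total t = Σ t_i = 448.6 days = 1.228 years.

1.23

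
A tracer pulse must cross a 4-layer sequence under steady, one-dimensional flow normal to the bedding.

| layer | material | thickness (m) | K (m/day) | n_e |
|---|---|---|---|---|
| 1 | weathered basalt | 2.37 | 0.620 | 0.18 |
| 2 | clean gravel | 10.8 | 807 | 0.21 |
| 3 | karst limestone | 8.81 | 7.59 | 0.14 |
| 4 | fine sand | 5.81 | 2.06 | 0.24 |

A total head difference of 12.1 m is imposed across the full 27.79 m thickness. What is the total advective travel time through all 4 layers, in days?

3.44

With flow normal to the layers, continuity requires the same specific discharge q through every layer.
Σ(b_i/K_i) = 2.37/0.620 + 10.8/807 + 8.81/7.59 + 5.81/2.06 = 7.817 d.
q = Δh / Σ(b_i/K_i) = 12.1 / 7.817 = 1.548 m/day.
In each layer the seepage velocity is v_i = q/n_i, so the layer transit time is t_i = b_i·n_i / q:
  layer 1 (weathered basalt): t_1 = 2.37 × 0.18 / 1.548 = 0.2756 d
  layer 2 (clean gravel): t_2 = 10.8 × 0.21 / 1.548 = 1.465 d
  layer 3 (karst limestone): t_3 = 8.81 × 0.14 / 1.548 = 0.7968 d
  layer 4 (fine sand): t_4 = 5.81 × 0.24 / 1.548 = 0.9008 d
Total t = Σ t_i = 3.438 days.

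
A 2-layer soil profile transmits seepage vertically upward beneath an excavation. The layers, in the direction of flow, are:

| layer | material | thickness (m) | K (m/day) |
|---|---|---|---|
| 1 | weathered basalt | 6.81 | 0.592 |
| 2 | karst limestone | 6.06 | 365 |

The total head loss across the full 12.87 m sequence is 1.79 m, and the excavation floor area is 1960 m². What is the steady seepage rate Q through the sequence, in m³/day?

Flow is perpendicular to layering, so the layers act in series and the equivalent K is the thickness-weighted harmonic mean.
Total thickness L = 6.81 + 6.06 = 12.87 m.
Σ(b_i/K_i) = 6.81/0.592 + 6.06/365 = 11.52 d.
K_eq = L / Σ(b_i/K_i) = 12.87 / 11.52 = 1.117 m/day.
Q = K_eq · A · (Δh/L) = 1.117 × 1960 × (1.79/12.87) = 304.5 m³/day.

305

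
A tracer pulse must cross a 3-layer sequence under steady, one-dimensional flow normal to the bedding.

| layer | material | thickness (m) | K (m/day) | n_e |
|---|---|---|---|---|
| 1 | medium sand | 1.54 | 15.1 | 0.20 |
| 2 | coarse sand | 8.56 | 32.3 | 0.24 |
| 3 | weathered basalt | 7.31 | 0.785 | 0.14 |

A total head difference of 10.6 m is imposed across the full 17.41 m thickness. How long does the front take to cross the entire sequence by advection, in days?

With flow normal to the layers, continuity requires the same specific discharge q through every layer.
Σ(b_i/K_i) = 1.54/15.1 + 8.56/32.3 + 7.31/0.785 = 9.679 d.
q = Δh / Σ(b_i/K_i) = 10.6 / 9.679 = 1.095 m/day.
In each layer the seepage velocity is v_i = q/n_i, so the layer transit time is t_i = b_i·n_i / q:
  layer 1 (medium sand): t_1 = 1.54 × 0.20 / 1.095 = 0.2812 d
  layer 2 (coarse sand): t_2 = 8.56 × 0.24 / 1.095 = 1.876 d
  layer 3 (weathered basalt): t_3 = 7.31 × 0.14 / 1.095 = 0.9345 d
Total t = Σ t_i = 3.092 days.

3.09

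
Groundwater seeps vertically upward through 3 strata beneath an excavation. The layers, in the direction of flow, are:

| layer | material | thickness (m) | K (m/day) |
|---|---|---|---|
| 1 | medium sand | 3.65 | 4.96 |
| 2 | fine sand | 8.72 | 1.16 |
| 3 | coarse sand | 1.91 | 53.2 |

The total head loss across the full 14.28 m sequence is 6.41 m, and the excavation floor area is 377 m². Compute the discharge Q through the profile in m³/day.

Flow is perpendicular to layering, so the layers act in series and the equivalent K is the thickness-weighted harmonic mean.
Total thickness L = 3.65 + 8.72 + 1.91 = 14.28 m.
Σ(b_i/K_i) = 3.65/4.96 + 8.72/1.16 + 1.91/53.2 = 8.289 d.
K_eq = L / Σ(b_i/K_i) = 14.28 / 8.289 = 1.723 m/day.
Q = K_eq · A · (Δh/L) = 1.723 × 377 × (6.41/14.28) = 291.5 m³/day.

292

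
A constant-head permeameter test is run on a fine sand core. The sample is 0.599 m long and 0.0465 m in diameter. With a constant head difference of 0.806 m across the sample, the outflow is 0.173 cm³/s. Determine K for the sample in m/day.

6.54

Cross-sectional area A = π·(d/2)² = π × (0.0465/2)² = 0.001698 m².
Convert discharge: 0.173 cm³/s = 1.730e-07 m³/s.
Darcy's law rearranged: K = Q·L / (A·Δh) = 1.730e-07 × 0.599 / (0.001698 × 0.806) = 7.571e-05 m/s = 6.541 m/day.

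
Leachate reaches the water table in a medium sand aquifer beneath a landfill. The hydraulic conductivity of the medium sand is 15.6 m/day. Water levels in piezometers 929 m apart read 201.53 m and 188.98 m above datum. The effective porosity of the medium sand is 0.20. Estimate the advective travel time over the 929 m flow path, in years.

2.41

Hydraulic gradient i = (201.53 − 188.98) / 929 = 12.55 / 929 = 0.01351.
Darcy flux q = K · i = 15.60 × 0.01351 = 0.2107 m/day.
Seepage velocity v = q / n_e = 0.2107 / 0.20 = 1.054 m/day.
Travel time t = L / v = 929 / 1.054 = 881.6 days = 2.414 years.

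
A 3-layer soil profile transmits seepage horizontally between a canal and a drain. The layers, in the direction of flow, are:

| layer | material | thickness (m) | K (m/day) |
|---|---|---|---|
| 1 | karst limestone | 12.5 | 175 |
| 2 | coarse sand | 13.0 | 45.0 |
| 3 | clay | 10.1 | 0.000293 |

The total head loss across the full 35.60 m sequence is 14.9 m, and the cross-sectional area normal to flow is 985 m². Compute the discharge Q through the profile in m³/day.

Flow is perpendicular to layering, so the layers act in series and the equivalent K is the thickness-weighted harmonic mean.
Total thickness L = 12.5 + 13.0 + 10.1 = 35.60 m.
Σ(b_i/K_i) = 12.5/175 + 13.0/45.0 + 10.1/0.000293 = 34471 d.
K_eq = L / Σ(b_i/K_i) = 35.60 / 34471 = 0.001033 m/day.
Q = K_eq · A · (Δh/L) = 0.001033 × 985 × (14.9/35.60) = 0.4258 m³/day.

0.426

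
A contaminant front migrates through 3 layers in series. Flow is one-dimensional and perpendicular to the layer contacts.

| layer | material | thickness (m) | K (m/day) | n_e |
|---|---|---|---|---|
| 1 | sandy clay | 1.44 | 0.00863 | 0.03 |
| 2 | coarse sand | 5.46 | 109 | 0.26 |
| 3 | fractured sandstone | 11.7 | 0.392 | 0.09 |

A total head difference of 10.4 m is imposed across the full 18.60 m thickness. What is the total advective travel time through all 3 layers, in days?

With flow normal to the layers, continuity requires the same specific discharge q through every layer.
Σ(b_i/K_i) = 1.44/0.00863 + 5.46/109 + 11.7/0.392 = 196.8 d.
q = Δh / Σ(b_i/K_i) = 10.4 / 196.8 = 0.05286 m/day.
In each layer the seepage velocity is v_i = q/n_i, so the layer transit time is t_i = b_i·n_i / q:
  layer 1 (sandy clay): t_1 = 1.44 × 0.03 / 0.05286 = 0.8173 d
  layer 2 (coarse sand): t_2 = 5.46 × 0.26 / 0.05286 = 26.86 d
  layer 3 (fractured sandstone): t_3 = 11.7 × 0.09 / 0.05286 = 19.92 d
Total t = Σ t_i = 47.60 days.

47.6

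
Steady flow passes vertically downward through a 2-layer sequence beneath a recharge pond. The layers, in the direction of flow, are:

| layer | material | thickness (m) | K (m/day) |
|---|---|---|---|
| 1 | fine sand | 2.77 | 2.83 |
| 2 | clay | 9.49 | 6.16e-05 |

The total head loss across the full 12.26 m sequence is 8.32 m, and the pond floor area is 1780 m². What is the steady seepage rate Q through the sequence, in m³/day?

Flow is perpendicular to layering, so the layers act in series and the equivalent K is the thickness-weighted harmonic mean.
Total thickness L = 2.77 + 9.49 = 12.26 m.
Σ(b_i/K_i) = 2.77/2.83 + 9.49/6.16e-05 = 1.541e+05 d.
K_eq = L / Σ(b_i/K_i) = 12.26 / 1.541e+05 = 7.958e-05 m/day.
Q = K_eq · A · (Δh/L) = 7.958e-05 × 1780 × (8.32/12.26) = 0.09613 m³/day.

0.0961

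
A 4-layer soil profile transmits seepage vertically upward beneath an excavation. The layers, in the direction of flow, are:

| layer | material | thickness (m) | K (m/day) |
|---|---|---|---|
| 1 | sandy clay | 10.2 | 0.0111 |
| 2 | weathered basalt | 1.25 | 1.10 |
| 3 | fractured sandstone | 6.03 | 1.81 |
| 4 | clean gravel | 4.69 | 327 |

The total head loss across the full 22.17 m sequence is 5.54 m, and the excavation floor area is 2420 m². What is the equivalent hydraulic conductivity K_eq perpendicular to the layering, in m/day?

0.0240

Flow is perpendicular to layering, so the layers act in series and the equivalent K is the thickness-weighted harmonic mean.
Total thickness L = 10.2 + 1.25 + 6.03 + 4.69 = 22.17 m.
Σ(b_i/K_i) = 10.2/0.0111 + 1.25/1.10 + 6.03/1.81 + 4.69/327 = 923.4 d.
K_eq = L / Σ(b_i/K_i) = 22.17 / 923.4 = 0.02401 m/day.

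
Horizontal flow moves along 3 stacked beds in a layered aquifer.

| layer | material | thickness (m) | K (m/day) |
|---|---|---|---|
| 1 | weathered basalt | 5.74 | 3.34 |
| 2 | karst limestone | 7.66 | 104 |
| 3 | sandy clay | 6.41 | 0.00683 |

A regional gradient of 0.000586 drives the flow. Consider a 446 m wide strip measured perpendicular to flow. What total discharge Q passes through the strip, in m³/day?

Flow is parallel to layering, so each bed carries its own Darcy discharge and the transmissivities add.
Σ(K_i·b_i) = 3.34×5.74 + 104×7.66 + 0.00683×6.41 = 815.9 m²/day.
Hydraulic gradient i = 0.000586.
Q = Σ(K_i·b_i) · W · i = 815.9 × 446 × 0.0005860 = 213.2 m³/day.

213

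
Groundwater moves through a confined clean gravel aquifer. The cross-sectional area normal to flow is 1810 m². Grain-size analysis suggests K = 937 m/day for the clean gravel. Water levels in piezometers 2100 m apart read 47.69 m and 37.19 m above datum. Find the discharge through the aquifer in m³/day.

8480

Hydraulic gradient i = (47.69 − 37.19) / 2100 = 10.5 / 2100 = 0.005000.
Darcy's law: Q = K · A · i = 937.0 × 1810 × 0.005000 = 8480 m³/day.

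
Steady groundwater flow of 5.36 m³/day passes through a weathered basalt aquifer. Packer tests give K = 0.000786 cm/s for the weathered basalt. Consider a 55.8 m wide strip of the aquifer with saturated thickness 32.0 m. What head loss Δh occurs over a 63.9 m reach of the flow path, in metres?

Convert K: 0.000786 cm/s × 864 = 0.6791 m/day.
Cross-sectional area A = 55.8 × 32.0 = 1786 m².
From Q = K·A·i, i = Q / (K·A) = 5.36 / (0.6791 × 1786) = 0.004420.
Head loss Δh = i · L = 0.004420 × 63.9 = 0.2825 m.

0.282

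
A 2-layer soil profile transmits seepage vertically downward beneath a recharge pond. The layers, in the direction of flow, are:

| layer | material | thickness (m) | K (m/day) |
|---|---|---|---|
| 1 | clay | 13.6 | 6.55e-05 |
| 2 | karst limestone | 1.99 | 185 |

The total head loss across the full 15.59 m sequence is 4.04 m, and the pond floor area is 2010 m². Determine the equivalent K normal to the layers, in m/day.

Flow is perpendicular to layering, so the layers act in series and the equivalent K is the thickness-weighted harmonic mean.
Total thickness L = 13.6 + 1.99 = 15.59 m.
Σ(b_i/K_i) = 13.6/6.55e-05 + 1.99/185 = 2.076e+05 d.
K_eq = L / Σ(b_i/K_i) = 15.59 / 2.076e+05 = 7.508e-05 m/day.

7.51e-05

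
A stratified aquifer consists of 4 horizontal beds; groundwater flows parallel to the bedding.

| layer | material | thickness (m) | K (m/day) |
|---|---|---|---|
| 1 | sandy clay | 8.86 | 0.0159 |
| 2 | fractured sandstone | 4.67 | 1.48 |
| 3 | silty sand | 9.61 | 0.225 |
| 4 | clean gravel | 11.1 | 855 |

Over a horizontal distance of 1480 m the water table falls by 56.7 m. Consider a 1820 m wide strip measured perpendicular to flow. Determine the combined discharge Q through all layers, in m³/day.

Flow is parallel to layering, so each bed carries its own Darcy discharge and the transmissivities add.
Σ(K_i·b_i) = 0.0159×8.86 + 1.48×4.67 + 0.225×9.61 + 855×11.1 = 9500 m²/day.
Hydraulic gradient i = Δh / L = 56.7 / 1480 = 0.03831.
Q = Σ(K_i·b_i) · W · i = 9500 × 1820 × 0.03831 = 6.624e+05 m³/day.

662000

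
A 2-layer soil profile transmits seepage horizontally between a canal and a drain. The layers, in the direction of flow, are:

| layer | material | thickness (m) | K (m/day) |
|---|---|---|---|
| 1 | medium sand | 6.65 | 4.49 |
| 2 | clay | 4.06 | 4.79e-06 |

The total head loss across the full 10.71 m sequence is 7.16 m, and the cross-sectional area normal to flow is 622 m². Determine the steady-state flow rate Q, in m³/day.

Flow is perpendicular to layering, so the layers act in series and the equivalent K is the thickness-weighted harmonic mean.
Total thickness L = 6.65 + 4.06 = 10.71 m.
Σ(b_i/K_i) = 6.65/4.49 + 4.06/4.79e-06 = 8.476e+05 d.
K_eq = L / Σ(b_i/K_i) = 10.71 / 8.476e+05 = 1.264e-05 m/day.
Q = K_eq · A · (Δh/L) = 1.264e-05 × 622 × (7.16/10.71) = 0.005254 m³/day.

0.00525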